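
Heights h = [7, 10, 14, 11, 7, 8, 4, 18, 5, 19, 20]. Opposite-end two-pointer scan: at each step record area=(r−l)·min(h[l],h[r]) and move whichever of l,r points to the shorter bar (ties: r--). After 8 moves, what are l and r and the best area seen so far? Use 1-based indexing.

l=9, r=11, best area=112

[1,11] min(7,20)*10=70 best=70 * → l++
[2,11] min(10,20)*9=90 best=90 * → l++
[3,11] min(14,20)*8=112 best=112 * → l++
[4,11] min(11,20)*7=77 best=112 → l++
[5,11] min(7,20)*6=42 best=112 → l++
[6,11] min(8,20)*5=40 best=112 → l++
[7,11] min(4,20)*4=16 best=112 → l++
[8,11] min(18,20)*3=54 best=112 → l++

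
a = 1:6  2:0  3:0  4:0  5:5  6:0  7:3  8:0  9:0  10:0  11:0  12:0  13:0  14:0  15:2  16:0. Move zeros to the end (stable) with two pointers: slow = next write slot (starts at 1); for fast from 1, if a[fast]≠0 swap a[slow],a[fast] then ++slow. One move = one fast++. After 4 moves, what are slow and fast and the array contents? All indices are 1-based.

slow=2, fast=5, a=[6, 0, 0, 0, 5, 0, 3, 0, 0, 0, 0, 0, 0, 0, 2, 0]

(s=1,f=1) a[fast]=6≠0 swap→a[1]=6 → slow++,fast++
(s=2,f=2) a[fast]=0 → fast++
(s=2,f=3) a[fast]=0 → fast++
(s=2,f=4) a[fast]=0 → fast++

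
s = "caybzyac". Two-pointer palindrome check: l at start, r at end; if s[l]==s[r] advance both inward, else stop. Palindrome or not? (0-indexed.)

not a palindrome (mismatch at 3,4)

l=0 r=7: 'c'=='c', l++,r--
l=1 r=6: 'a'=='a', l++,r--
l=2 r=5: 'y'=='y', l++,r--
l=3 r=4: 'b'!='z', stop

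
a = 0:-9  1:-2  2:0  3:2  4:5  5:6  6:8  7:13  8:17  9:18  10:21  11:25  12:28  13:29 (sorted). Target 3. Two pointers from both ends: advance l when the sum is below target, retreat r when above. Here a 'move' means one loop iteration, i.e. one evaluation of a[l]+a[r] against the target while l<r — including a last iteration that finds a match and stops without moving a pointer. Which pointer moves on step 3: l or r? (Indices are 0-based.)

r

[0,13] -9+29=20 >3 → r--
[0,12] -9+28=19 >3 → r--
[0,11] -9+25=16 >3 → r--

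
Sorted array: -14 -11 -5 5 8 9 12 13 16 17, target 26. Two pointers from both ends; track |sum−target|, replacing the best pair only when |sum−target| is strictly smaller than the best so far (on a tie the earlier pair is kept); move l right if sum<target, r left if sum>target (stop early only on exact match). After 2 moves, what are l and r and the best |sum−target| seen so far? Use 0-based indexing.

l=0 r=9: -14+17=3 d=23 *, l++
l=1 r=9: -11+17=6 d=20 *, l++

l=2, r=9, best |Δ|=20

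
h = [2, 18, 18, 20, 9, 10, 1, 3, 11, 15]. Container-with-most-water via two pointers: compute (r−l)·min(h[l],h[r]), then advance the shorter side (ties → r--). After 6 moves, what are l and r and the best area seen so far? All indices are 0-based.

l=0 r=9: min(2,15)*9=18 best=18 *, l++
l=1 r=9: min(18,15)*8=120 best=120 *, r--
l=1 r=8: min(18,11)*7=77 best=120, r--
l=1 r=7: min(18,3)*6=18 best=120, r--
l=1 r=6: min(18,1)*5=5 best=120, r--
l=1 r=5: min(18,10)*4=40 best=120, r--

l=1, r=4, best area=120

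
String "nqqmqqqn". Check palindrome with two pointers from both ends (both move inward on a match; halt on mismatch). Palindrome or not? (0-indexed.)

l=0 r=7: 'n'=='n', l++,r--
l=1 r=6: 'q'=='q', l++,r--
l=2 r=5: 'q'=='q', l++,r--
l=3 r=4: 'm'!='q', stop

not a palindrome (mismatch at 3,4)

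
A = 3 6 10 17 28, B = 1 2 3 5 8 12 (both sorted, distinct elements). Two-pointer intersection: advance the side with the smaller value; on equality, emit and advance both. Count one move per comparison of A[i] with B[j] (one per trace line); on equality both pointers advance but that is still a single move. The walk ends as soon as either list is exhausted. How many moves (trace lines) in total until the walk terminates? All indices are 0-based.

8 moves

[i=0,j=0] 3>1 → j++
[i=0,j=1] 3>2 → j++
[i=0,j=2] 3==3 emit → i++,j++
[i=1,j=3] 6>5 → j++
[i=1,j=4] 6<8 → i++
[i=2,j=4] 10>8 → j++
[i=2,j=5] 10<12 → i++
[i=3,j=5] 17>12 → j++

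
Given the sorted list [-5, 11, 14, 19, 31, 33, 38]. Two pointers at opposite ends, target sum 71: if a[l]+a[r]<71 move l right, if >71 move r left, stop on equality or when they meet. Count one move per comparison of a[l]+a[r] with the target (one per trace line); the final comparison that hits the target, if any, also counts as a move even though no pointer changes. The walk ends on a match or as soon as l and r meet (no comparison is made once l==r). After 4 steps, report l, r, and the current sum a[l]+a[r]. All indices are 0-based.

[0,6] -5+38=33 <71 → l++
[1,6] 11+38=49 <71 → l++
[2,6] 14+38=52 <71 → l++
[3,6] 19+38=57 <71 → l++

l=4, r=6, sum=69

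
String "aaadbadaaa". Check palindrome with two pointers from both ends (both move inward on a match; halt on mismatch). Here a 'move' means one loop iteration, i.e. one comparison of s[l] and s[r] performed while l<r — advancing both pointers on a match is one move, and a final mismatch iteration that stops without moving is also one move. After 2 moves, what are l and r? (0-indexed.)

l=2, r=7

l=0 r=9: 'a'=='a', l++,r--
l=1 r=8: 'a'=='a', l++,r--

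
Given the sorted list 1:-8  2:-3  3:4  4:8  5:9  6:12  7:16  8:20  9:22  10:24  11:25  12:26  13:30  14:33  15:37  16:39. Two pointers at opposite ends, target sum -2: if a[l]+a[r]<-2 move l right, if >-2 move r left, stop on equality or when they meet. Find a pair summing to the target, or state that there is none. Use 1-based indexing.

no pair

[1,16] -8+39=31 >-2 → r--
[1,15] -8+37=29 >-2 → r--
[1,14] -8+33=25 >-2 → r--
[1,13] -8+30=22 >-2 → r--
[1,12] -8+26=18 >-2 → r--
[1,11] -8+25=17 >-2 → r--
[1,10] -8+24=16 >-2 → r--
[1,9] -8+22=14 >-2 → r--
[1,8] -8+20=12 >-2 → r--
[1,7] -8+16=8 >-2 → r--
[1,6] -8+12=4 >-2 → r--
[1,5] -8+9=1 >-2 → r--
[1,4] -8+8=0 >-2 → r--
[1,3] -8+4=-4 <-2 → l++
[2,3] -3+4=1 >-2 → r--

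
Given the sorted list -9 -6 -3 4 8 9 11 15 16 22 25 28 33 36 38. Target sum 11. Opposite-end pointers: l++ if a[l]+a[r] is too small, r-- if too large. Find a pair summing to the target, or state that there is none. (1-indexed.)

l=1 r=15: -9+38=29 >11, r--
l=1 r=14: -9+36=27 >11, r--
l=1 r=13: -9+33=24 >11, r--
l=1 r=12: -9+28=19 >11, r--
l=1 r=11: -9+25=16 >11, r--
l=1 r=10: -9+22=13 >11, r--
l=1 r=9: -9+16=7 <11, l++
l=2 r=9: -6+16=10 <11, l++
l=3 r=9: -3+16=13 >11, r--
l=3 r=8: -3+15=12 >11, r--
l=3 r=7: -3+11=8 <11, l++
l=4 r=7: 4+11=15 >11, r--
l=4 r=6: 4+9=13 >11, r--
l=4 r=5: 4+8=12 >11, r--

no pair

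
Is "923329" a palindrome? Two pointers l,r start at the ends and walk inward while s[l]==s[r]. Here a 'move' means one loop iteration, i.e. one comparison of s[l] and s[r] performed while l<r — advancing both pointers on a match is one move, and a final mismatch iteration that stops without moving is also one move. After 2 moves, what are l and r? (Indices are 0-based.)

l=2, r=3

[0,5] '9'=='9' → l++,r--
[1,4] '2'=='2' → l++,r--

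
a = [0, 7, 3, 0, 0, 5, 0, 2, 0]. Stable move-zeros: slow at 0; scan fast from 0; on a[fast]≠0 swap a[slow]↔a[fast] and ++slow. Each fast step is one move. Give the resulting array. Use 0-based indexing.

[7, 3, 5, 2, 0, 0, 0, 0, 0]

(s=0,f=0) a[fast]=0 → fast++
(s=0,f=1) a[fast]=7≠0 swap→a[0]=7 → slow++,fast++
(s=1,f=2) a[fast]=3≠0 swap→a[1]=3 → slow++,fast++
(s=2,f=3) a[fast]=0 → fast++
(s=2,f=4) a[fast]=0 → fast++
(s=2,f=5) a[fast]=5≠0 swap→a[2]=5 → slow++,fast++
(s=3,f=6) a[fast]=0 → fast++
(s=3,f=7) a[fast]=2≠0 swap→a[3]=2 → slow++,fast++
(s=4,f=8) a[fast]=0 → fast++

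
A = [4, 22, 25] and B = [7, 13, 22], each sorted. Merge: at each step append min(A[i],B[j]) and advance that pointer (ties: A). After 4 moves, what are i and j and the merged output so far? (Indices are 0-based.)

i=2, j=2, merged so far=[4, 7, 13, 22]

[i=0,j=0] A[i]=4<=B[j]=7 take 4 → i++
[i=1,j=0] A[i]=22>B[j]=7 take 7 → j++
[i=1,j=1] A[i]=22>B[j]=13 take 13 → j++
[i=1,j=2] A[i]=22<=B[j]=22 take 22 → i++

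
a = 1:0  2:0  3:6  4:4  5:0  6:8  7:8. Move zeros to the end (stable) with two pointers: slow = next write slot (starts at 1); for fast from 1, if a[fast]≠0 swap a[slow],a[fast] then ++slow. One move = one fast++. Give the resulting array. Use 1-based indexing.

[6, 4, 8, 8, 0, 0, 0]

slow=1 fast=1: a[fast]=0, fast++
slow=1 fast=2: a[fast]=0, fast++
slow=1 fast=3: a[fast]=6≠0 swap→a[1]=6, slow++,fast++
slow=2 fast=4: a[fast]=4≠0 swap→a[2]=4, slow++,fast++
slow=3 fast=5: a[fast]=0, fast++
slow=3 fast=6: a[fast]=8≠0 swap→a[3]=8, slow++,fast++
slow=4 fast=7: a[fast]=8≠0 swap→a[4]=8, slow++,fast++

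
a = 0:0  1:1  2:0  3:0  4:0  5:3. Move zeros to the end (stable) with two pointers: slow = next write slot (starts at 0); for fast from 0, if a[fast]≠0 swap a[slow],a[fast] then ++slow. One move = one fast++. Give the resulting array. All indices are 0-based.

[1, 3, 0, 0, 0, 0]

slow=0 fast=0: a[fast]=0, fast++
slow=0 fast=1: a[fast]=1≠0 swap→a[0]=1, slow++,fast++
slow=1 fast=2: a[fast]=0, fast++
slow=1 fast=3: a[fast]=0, fast++
slow=1 fast=4: a[fast]=0, fast++
slow=1 fast=5: a[fast]=3≠0 swap→a[1]=3, slow++,fast++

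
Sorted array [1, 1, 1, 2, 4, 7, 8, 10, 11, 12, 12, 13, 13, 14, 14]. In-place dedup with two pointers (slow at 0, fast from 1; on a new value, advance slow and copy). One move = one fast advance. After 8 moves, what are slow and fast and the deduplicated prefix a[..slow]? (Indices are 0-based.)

slow=6, fast=9, prefix=[1, 2, 4, 7, 8, 10, 11]

(s=0,f=1) a[fast]=1=a[slow] dup → fast++
(s=0,f=2) a[fast]=1=a[slow] dup → fast++
(s=0,f=3) a[fast]=2≠a[slow]=1 write a[1]=2 → slow++,fast++
(s=1,f=4) a[fast]=4≠a[slow]=2 write a[2]=4 → slow++,fast++
(s=2,f=5) a[fast]=7≠a[slow]=4 write a[3]=7 → slow++,fast++
(s=3,f=6) a[fast]=8≠a[slow]=7 write a[4]=8 → slow++,fast++
(s=4,f=7) a[fast]=10≠a[slow]=8 write a[5]=10 → slow++,fast++
(s=5,f=8) a[fast]=11≠a[slow]=10 write a[6]=11 → slow++,fast++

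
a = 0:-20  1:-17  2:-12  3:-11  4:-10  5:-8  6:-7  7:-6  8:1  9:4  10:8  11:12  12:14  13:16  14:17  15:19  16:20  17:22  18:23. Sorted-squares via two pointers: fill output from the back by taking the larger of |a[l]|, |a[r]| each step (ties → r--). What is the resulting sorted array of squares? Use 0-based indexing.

[1, 16, 36, 49, 64, 64, 100, 121, 144, 144, 196, 256, 289, 289, 361, 400, 400, 484, 529]

l=0 r=18: |-20|<=|23| out[18]=529, r--
l=0 r=17: |-20|<=|22| out[17]=484, r--
l=0 r=16: |-20|<=|20| out[16]=400, r--
l=0 r=15: |-20|>|19| out[15]=400, l++
l=1 r=15: |-17|<=|19| out[14]=361, r--
l=1 r=14: |-17|<=|17| out[13]=289, r--
l=1 r=13: |-17|>|16| out[12]=289, l++
l=2 r=13: |-12|<=|16| out[11]=256, r--
l=2 r=12: |-12|<=|14| out[10]=196, r--
l=2 r=11: |-12|<=|12| out[9]=144, r--
l=2 r=10: |-12|>|8| out[8]=144, l++
l=3 r=10: |-11|>|8| out[7]=121, l++
l=4 r=10: |-10|>|8| out[6]=100, l++
l=5 r=10: |-8|<=|8| out[5]=64, r--
l=5 r=9: |-8|>|4| out[4]=64, l++
l=6 r=9: |-7|>|4| out[3]=49, l++
l=7 r=9: |-6|>|4| out[2]=36, l++
l=8 r=9: |1|<=|4| out[1]=16, r--
l=8 r=8: |1|<=|1| out[0]=1, r--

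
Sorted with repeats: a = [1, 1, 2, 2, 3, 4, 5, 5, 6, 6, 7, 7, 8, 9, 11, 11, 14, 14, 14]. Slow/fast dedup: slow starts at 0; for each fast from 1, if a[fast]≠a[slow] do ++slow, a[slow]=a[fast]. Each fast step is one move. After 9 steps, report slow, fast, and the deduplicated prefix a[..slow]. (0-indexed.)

slow=5, fast=10, prefix=[1, 2, 3, 4, 5, 6]

(s=0,f=1) a[fast]=1=a[slow] dup → fast++
(s=0,f=2) a[fast]=2≠a[slow]=1 write a[1]=2 → slow++,fast++
(s=1,f=3) a[fast]=2=a[slow] dup → fast++
(s=1,f=4) a[fast]=3≠a[slow]=2 write a[2]=3 → slow++,fast++
(s=2,f=5) a[fast]=4≠a[slow]=3 write a[3]=4 → slow++,fast++
(s=3,f=6) a[fast]=5≠a[slow]=4 write a[4]=5 → slow++,fast++
(s=4,f=7) a[fast]=5=a[slow] dup → fast++
(s=4,f=8) a[fast]=6≠a[slow]=5 write a[5]=6 → slow++,fast++
(s=5,f=9) a[fast]=6=a[slow] dup → fast++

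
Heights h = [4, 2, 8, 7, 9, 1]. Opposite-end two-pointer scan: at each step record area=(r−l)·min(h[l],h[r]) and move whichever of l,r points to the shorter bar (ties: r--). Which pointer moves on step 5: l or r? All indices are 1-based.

l

l=1 r=6: min(4,1)*5=5 best=5 *, r--
l=1 r=5: min(4,9)*4=16 best=16 *, l++
l=2 r=5: min(2,9)*3=6 best=16, l++
l=3 r=5: min(8,9)*2=16 best=16, l++
l=4 r=5: min(7,9)*1=7 best=16, l++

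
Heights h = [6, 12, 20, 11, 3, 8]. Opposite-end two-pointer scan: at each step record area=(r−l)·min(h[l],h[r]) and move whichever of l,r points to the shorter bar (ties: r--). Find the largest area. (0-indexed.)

max area = 32

[0,5] min(6,8)*5=30 best=30 * → l++
[1,5] min(12,8)*4=32 best=32 * → r--
[1,4] min(12,3)*3=9 best=32 → r--
[1,3] min(12,11)*2=22 best=32 → r--
[1,2] min(12,20)*1=12 best=32 → l++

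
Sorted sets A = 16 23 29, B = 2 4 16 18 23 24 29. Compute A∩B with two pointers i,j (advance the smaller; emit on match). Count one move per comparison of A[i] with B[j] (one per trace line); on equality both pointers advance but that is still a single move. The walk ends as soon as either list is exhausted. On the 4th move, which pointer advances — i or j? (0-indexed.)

j

[i=0,j=0] 16>2 → j++
[i=0,j=1] 16>4 → j++
[i=0,j=2] 16==16 emit → i++,j++
[i=1,j=3] 23>18 → j++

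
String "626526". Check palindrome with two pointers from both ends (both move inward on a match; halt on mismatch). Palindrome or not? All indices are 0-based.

not a palindrome (mismatch at 2,3)

[0,5] '6'=='6' → l++,r--
[1,4] '2'=='2' → l++,r--
[2,3] '6'!='5' → stop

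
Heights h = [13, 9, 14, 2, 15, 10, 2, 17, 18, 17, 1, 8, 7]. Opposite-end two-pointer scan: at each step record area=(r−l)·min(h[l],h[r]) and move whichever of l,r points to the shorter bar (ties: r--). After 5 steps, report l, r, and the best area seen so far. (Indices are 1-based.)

l=1 r=13: min(13,7)*12=84 best=84 *, r--
l=1 r=12: min(13,8)*11=88 best=88 *, r--
l=1 r=11: min(13,1)*10=10 best=88, r--
l=1 r=10: min(13,17)*9=117 best=117 *, l++
l=2 r=10: min(9,17)*8=72 best=117, l++

l=3, r=10, best area=117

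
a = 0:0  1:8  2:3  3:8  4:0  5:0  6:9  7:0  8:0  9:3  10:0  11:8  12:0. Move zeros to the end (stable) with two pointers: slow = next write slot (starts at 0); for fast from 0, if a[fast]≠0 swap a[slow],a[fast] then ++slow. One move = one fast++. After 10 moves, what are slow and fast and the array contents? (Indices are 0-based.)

slow=0 fast=0: a[fast]=0, fast++
slow=0 fast=1: a[fast]=8≠0 swap→a[0]=8, slow++,fast++
slow=1 fast=2: a[fast]=3≠0 swap→a[1]=3, slow++,fast++
slow=2 fast=3: a[fast]=8≠0 swap→a[2]=8, slow++,fast++
slow=3 fast=4: a[fast]=0, fast++
slow=3 fast=5: a[fast]=0, fast++
slow=3 fast=6: a[fast]=9≠0 swap→a[3]=9, slow++,fast++
slow=4 fast=7: a[fast]=0, fast++
slow=4 fast=8: a[fast]=0, fast++
slow=4 fast=9: a[fast]=3≠0 swap→a[4]=3, slow++,fast++

slow=5, fast=10, a=[8, 3, 8, 9, 3, 0, 0, 0, 0, 0, 0, 8, 0]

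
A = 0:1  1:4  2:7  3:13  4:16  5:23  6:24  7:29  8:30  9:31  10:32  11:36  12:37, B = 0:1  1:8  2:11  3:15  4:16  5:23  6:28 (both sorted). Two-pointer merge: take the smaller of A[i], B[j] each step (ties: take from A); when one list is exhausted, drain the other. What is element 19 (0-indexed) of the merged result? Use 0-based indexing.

merged[19] = 37

i=0 j=0: A[i]=1<=B[j]=1 take 1, i++
i=1 j=0: A[i]=4>B[j]=1 take 1, j++
i=1 j=1: A[i]=4<=B[j]=8 take 4, i++
i=2 j=1: A[i]=7<=B[j]=8 take 7, i++
i=3 j=1: A[i]=13>B[j]=8 take 8, j++
i=3 j=2: A[i]=13>B[j]=11 take 11, j++
i=3 j=3: A[i]=13<=B[j]=15 take 13, i++
i=4 j=3: A[i]=16>B[j]=15 take 15, j++
i=4 j=4: A[i]=16<=B[j]=16 take 16, i++
i=5 j=4: A[i]=23>B[j]=16 take 16, j++
i=5 j=5: A[i]=23<=B[j]=23 take 23, i++
i=6 j=5: A[i]=24>B[j]=23 take 23, j++
i=6 j=6: A[i]=24<=B[j]=28 take 24, i++
i=7 j=6: A[i]=29>B[j]=28 take 28, j++
i=7 j=7: B done, take A[i]=29, i++
i=8 j=7: B done, take A[i]=30, i++
i=9 j=7: B done, take A[i]=31, i++
i=10 j=7: B done, take A[i]=32, i++
i=11 j=7: B done, take A[i]=36, i++
i=12 j=7: B done, take A[i]=37, i++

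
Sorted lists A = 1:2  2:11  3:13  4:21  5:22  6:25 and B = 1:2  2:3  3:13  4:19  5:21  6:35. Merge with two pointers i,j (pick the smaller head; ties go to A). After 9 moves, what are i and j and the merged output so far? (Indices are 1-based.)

[i=1,j=1] A[i]=2<=B[j]=2 take 2 → i++
[i=2,j=1] A[i]=11>B[j]=2 take 2 → j++
[i=2,j=2] A[i]=11>B[j]=3 take 3 → j++
[i=2,j=3] A[i]=11<=B[j]=13 take 11 → i++
[i=3,j=3] A[i]=13<=B[j]=13 take 13 → i++
[i=4,j=3] A[i]=21>B[j]=13 take 13 → j++
[i=4,j=4] A[i]=21>B[j]=19 take 19 → j++
[i=4,j=5] A[i]=21<=B[j]=21 take 21 → i++
[i=5,j=5] A[i]=22>B[j]=21 take 21 → j++

i=5, j=6, merged so far=[2, 2, 3, 11, 13, 13, 19, 21, 21]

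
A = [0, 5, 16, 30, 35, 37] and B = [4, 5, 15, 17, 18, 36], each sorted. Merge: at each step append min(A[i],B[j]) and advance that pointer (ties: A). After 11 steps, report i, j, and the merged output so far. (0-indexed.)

i=0 j=0: A[i]=0<=B[j]=4 take 0, i++
i=1 j=0: A[i]=5>B[j]=4 take 4, j++
i=1 j=1: A[i]=5<=B[j]=5 take 5, i++
i=2 j=1: A[i]=16>B[j]=5 take 5, j++
i=2 j=2: A[i]=16>B[j]=15 take 15, j++
i=2 j=3: A[i]=16<=B[j]=17 take 16, i++
i=3 j=3: A[i]=30>B[j]=17 take 17, j++
i=3 j=4: A[i]=30>B[j]=18 take 18, j++
i=3 j=5: A[i]=30<=B[j]=36 take 30, i++
i=4 j=5: A[i]=35<=B[j]=36 take 35, i++
i=5 j=5: A[i]=37>B[j]=36 take 36, j++

i=5, j=6, merged so far=[0, 4, 5, 5, 15, 16, 17, 18, 30, 35, 36]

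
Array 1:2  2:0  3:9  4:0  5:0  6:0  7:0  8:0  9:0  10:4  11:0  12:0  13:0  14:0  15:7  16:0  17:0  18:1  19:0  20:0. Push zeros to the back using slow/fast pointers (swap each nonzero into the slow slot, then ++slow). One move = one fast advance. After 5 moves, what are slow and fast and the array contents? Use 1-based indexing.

slow=3, fast=6, a=[2, 9, 0, 0, 0, 0, 0, 0, 0, 4, 0, 0, 0, 0, 7, 0, 0, 1, 0, 0]

(s=1,f=1) a[fast]=2≠0 swap→a[1]=2 → slow++,fast++
(s=2,f=2) a[fast]=0 → fast++
(s=2,f=3) a[fast]=9≠0 swap→a[2]=9 → slow++,fast++
(s=3,f=4) a[fast]=0 → fast++
(s=3,f=5) a[fast]=0 → fast++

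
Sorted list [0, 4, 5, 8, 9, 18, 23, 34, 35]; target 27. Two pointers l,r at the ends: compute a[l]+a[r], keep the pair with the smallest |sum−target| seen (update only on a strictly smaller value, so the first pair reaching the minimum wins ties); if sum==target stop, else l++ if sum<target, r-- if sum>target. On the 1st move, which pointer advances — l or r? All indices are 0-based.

r

[0,8] 0+35=35 d=8 * → r--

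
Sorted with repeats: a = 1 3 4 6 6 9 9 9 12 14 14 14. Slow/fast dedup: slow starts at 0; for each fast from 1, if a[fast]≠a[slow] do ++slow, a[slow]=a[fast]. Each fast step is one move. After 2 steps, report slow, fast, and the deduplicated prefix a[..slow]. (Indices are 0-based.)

(s=0,f=1) a[fast]=3≠a[slow]=1 write a[1]=3 → slow++,fast++
(s=1,f=2) a[fast]=4≠a[slow]=3 write a[2]=4 → slow++,fast++

slow=2, fast=3, prefix=[1, 3, 4]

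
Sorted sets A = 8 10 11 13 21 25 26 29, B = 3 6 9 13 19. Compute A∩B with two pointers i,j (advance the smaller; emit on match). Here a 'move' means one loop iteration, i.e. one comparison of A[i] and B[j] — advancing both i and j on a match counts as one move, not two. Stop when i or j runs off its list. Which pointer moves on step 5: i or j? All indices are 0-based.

i

i=0 j=0: 8>3, j++
i=0 j=1: 8>6, j++
i=0 j=2: 8<9, i++
i=1 j=2: 10>9, j++
i=1 j=3: 10<13, i++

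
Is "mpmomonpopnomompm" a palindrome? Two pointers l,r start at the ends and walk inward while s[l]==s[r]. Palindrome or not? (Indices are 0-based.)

l=0 r=16: 'm'=='m', l++,r--
l=1 r=15: 'p'=='p', l++,r--
l=2 r=14: 'm'=='m', l++,r--
l=3 r=13: 'o'=='o', l++,r--
l=4 r=12: 'm'=='m', l++,r--
l=5 r=11: 'o'=='o', l++,r--
l=6 r=10: 'n'=='n', l++,r--
l=7 r=9: 'p'=='p', l++,r--

palindrome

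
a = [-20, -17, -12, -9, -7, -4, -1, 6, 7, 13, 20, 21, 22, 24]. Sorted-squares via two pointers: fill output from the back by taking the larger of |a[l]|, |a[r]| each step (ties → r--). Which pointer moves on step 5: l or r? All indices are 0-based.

[0,13] |-20|<=|24| out[13]=576 → r--
[0,12] |-20|<=|22| out[12]=484 → r--
[0,11] |-20|<=|21| out[11]=441 → r--
[0,10] |-20|<=|20| out[10]=400 → r--
[0,9] |-20|>|13| out[9]=400 → l++

l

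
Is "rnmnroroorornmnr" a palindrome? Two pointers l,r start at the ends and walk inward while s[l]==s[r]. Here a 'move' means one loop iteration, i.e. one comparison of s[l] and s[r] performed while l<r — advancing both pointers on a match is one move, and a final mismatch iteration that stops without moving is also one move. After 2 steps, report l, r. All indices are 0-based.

[0,15] 'r'=='r' → l++,r--
[1,14] 'n'=='n' → l++,r--

l=2, r=13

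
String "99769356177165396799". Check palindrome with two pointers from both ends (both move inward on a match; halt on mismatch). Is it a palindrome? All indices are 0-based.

[0,19] '9'=='9' → l++,r--
[1,18] '9'=='9' → l++,r--
[2,17] '7'=='7' → l++,r--
[3,16] '6'=='6' → l++,r--
[4,15] '9'=='9' → l++,r--
[5,14] '3'=='3' → l++,r--
[6,13] '5'=='5' → l++,r--
[7,12] '6'=='6' → l++,r--
[8,11] '1'=='1' → l++,r--
[9,10] '7'=='7' → l++,r--

palindrome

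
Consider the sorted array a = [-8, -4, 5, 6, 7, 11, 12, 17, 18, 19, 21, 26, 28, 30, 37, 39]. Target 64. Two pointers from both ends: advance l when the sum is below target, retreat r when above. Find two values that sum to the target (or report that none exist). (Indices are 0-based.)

[0,15] -8+39=31 <64 → l++
[1,15] -4+39=35 <64 → l++
[2,15] 5+39=44 <64 → l++
[3,15] 6+39=45 <64 → l++
[4,15] 7+39=46 <64 → l++
[5,15] 11+39=50 <64 → l++
[6,15] 12+39=51 <64 → l++
[7,15] 17+39=56 <64 → l++
[8,15] 18+39=57 <64 → l++
[9,15] 19+39=58 <64 → l++
[10,15] 21+39=60 <64 → l++
[11,15] 26+39=65 >64 → r--
[11,14] 26+37=63 <64 → l++
[12,14] 28+37=65 >64 → r--
[12,13] 28+30=58 <64 → l++

no pair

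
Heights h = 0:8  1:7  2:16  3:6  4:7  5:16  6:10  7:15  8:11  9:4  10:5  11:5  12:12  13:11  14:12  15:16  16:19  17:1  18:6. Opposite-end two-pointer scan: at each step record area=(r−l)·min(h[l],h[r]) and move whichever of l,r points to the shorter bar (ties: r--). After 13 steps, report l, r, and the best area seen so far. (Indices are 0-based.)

[0,18] min(8,6)*18=108 best=108 * → r--
[0,17] min(8,1)*17=17 best=108 → r--
[0,16] min(8,19)*16=128 best=128 * → l++
[1,16] min(7,19)*15=105 best=128 → l++
[2,16] min(16,19)*14=224 best=224 * → l++
[3,16] min(6,19)*13=78 best=224 → l++
[4,16] min(7,19)*12=84 best=224 → l++
[5,16] min(16,19)*11=176 best=224 → l++
[6,16] min(10,19)*10=100 best=224 → l++
[7,16] min(15,19)*9=135 best=224 → l++
[8,16] min(11,19)*8=88 best=224 → l++
[9,16] min(4,19)*7=28 best=224 → l++
[10,16] min(5,19)*6=30 best=224 → l++

l=11, r=16, best area=224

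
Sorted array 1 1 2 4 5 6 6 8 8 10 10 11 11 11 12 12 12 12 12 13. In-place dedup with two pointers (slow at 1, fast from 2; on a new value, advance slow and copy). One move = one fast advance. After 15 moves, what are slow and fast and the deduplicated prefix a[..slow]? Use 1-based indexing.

(s=1,f=2) a[fast]=1=a[slow] dup → fast++
(s=1,f=3) a[fast]=2≠a[slow]=1 write a[2]=2 → slow++,fast++
(s=2,f=4) a[fast]=4≠a[slow]=2 write a[3]=4 → slow++,fast++
(s=3,f=5) a[fast]=5≠a[slow]=4 write a[4]=5 → slow++,fast++
(s=4,f=6) a[fast]=6≠a[slow]=5 write a[5]=6 → slow++,fast++
(s=5,f=7) a[fast]=6=a[slow] dup → fast++
(s=5,f=8) a[fast]=8≠a[slow]=6 write a[6]=8 → slow++,fast++
(s=6,f=9) a[fast]=8=a[slow] dup → fast++
(s=6,f=10) a[fast]=10≠a[slow]=8 write a[7]=10 → slow++,fast++
(s=7,f=11) a[fast]=10=a[slow] dup → fast++
(s=7,f=12) a[fast]=11≠a[slow]=10 write a[8]=11 → slow++,fast++
(s=8,f=13) a[fast]=11=a[slow] dup → fast++
(s=8,f=14) a[fast]=11=a[slow] dup → fast++
(s=8,f=15) a[fast]=12≠a[slow]=11 write a[9]=12 → slow++,fast++
(s=9,f=16) a[fast]=12=a[slow] dup → fast++

slow=9, fast=17, prefix=[1, 2, 4, 5, 6, 8, 10, 11, 12]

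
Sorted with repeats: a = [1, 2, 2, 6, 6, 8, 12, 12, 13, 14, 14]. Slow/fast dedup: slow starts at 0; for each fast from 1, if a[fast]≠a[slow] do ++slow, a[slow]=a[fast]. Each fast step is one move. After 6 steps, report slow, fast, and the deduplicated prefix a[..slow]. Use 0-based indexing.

(s=0,f=1) a[fast]=2≠a[slow]=1 write a[1]=2 → slow++,fast++
(s=1,f=2) a[fast]=2=a[slow] dup → fast++
(s=1,f=3) a[fast]=6≠a[slow]=2 write a[2]=6 → slow++,fast++
(s=2,f=4) a[fast]=6=a[slow] dup → fast++
(s=2,f=5) a[fast]=8≠a[slow]=6 write a[3]=8 → slow++,fast++
(s=3,f=6) a[fast]=12≠a[slow]=8 write a[4]=12 → slow++,fast++

slow=4, fast=7, prefix=[1, 2, 6, 8, 12]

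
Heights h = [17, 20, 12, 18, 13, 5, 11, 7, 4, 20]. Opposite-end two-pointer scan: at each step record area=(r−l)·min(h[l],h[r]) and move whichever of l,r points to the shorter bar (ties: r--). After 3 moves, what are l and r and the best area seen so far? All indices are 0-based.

l=1, r=7, best area=160

[0,9] min(17,20)*9=153 best=153 * → l++
[1,9] min(20,20)*8=160 best=160 * → r--
[1,8] min(20,4)*7=28 best=160 → r--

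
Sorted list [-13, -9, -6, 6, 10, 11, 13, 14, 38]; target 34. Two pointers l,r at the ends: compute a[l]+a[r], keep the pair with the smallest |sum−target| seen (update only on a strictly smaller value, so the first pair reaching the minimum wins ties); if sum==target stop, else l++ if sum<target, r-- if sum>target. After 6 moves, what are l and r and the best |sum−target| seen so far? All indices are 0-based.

[0,8] -13+38=25 d=9 * → l++
[1,8] -9+38=29 d=5 * → l++
[2,8] -6+38=32 d=2 * → l++
[3,8] 6+38=44 d=10 → r--
[3,7] 6+14=20 d=14 → l++
[4,7] 10+14=24 d=10 → l++

l=5, r=7, best |Δ|=2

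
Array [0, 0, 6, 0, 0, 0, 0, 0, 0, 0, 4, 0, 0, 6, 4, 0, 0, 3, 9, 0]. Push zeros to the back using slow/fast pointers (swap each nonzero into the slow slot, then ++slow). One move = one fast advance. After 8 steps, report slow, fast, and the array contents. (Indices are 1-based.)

slow=1 fast=1: a[fast]=0, fast++
slow=1 fast=2: a[fast]=0, fast++
slow=1 fast=3: a[fast]=6≠0 swap→a[1]=6, slow++,fast++
slow=2 fast=4: a[fast]=0, fast++
slow=2 fast=5: a[fast]=0, fast++
slow=2 fast=6: a[fast]=0, fast++
slow=2 fast=7: a[fast]=0, fast++
slow=2 fast=8: a[fast]=0, fast++

slow=2, fast=9, a=[6, 0, 0, 0, 0, 0, 0, 0, 0, 0, 4, 0, 0, 6, 4, 0, 0, 3, 9, 0]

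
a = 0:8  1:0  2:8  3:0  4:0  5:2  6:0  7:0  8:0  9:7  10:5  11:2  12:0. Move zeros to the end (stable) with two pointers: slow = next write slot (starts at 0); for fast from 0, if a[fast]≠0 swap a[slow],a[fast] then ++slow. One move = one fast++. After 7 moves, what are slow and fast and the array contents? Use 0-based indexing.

slow=0 fast=0: a[fast]=8≠0 swap→a[0]=8, slow++,fast++
slow=1 fast=1: a[fast]=0, fast++
slow=1 fast=2: a[fast]=8≠0 swap→a[1]=8, slow++,fast++
slow=2 fast=3: a[fast]=0, fast++
slow=2 fast=4: a[fast]=0, fast++
slow=2 fast=5: a[fast]=2≠0 swap→a[2]=2, slow++,fast++
slow=3 fast=6: a[fast]=0, fast++

slow=3, fast=7, a=[8, 8, 2, 0, 0, 0, 0, 0, 0, 7, 5, 2, 0]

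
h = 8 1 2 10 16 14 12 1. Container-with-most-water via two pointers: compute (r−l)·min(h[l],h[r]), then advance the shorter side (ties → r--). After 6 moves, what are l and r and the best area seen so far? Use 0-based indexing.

l=4, r=5, best area=48

[0,7] min(8,1)*7=7 best=7 * → r--
[0,6] min(8,12)*6=48 best=48 * → l++
[1,6] min(1,12)*5=5 best=48 → l++
[2,6] min(2,12)*4=8 best=48 → l++
[3,6] min(10,12)*3=30 best=48 → l++
[4,6] min(16,12)*2=24 best=48 → r--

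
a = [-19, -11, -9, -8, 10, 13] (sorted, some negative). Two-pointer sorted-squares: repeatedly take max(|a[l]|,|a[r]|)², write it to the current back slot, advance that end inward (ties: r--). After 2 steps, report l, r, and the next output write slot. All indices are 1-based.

l=1 r=6: |-19|>|13| out[6]=361, l++
l=2 r=6: |-11|<=|13| out[5]=169, r--

l=2, r=5, next write slot=4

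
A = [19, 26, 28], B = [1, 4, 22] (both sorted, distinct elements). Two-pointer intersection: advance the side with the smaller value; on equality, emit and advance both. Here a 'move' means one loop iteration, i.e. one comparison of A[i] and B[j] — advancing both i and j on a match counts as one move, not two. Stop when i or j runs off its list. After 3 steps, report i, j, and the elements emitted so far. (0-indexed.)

i=1, j=2, emitted=[]

i=0 j=0: 19>1, j++
i=0 j=1: 19>4, j++
i=0 j=2: 19<22, i++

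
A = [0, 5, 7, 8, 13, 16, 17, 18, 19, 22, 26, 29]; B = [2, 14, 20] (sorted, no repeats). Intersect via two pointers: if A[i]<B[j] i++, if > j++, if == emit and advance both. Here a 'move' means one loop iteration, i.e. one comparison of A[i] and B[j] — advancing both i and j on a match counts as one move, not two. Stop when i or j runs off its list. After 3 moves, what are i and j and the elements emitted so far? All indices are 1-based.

i=3, j=2, emitted=[]

i=1 j=1: 0<2, i++
i=2 j=1: 5>2, j++
i=2 j=2: 5<14, i++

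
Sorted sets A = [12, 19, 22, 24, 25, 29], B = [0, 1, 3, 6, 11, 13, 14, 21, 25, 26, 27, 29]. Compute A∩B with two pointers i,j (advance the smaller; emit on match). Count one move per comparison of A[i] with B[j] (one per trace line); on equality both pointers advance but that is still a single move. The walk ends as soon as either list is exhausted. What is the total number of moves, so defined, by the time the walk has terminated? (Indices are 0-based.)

16 moves

[i=0,j=0] 12>0 → j++
[i=0,j=1] 12>1 → j++
[i=0,j=2] 12>3 → j++
[i=0,j=3] 12>6 → j++
[i=0,j=4] 12>11 → j++
[i=0,j=5] 12<13 → i++
[i=1,j=5] 19>13 → j++
[i=1,j=6] 19>14 → j++
[i=1,j=7] 19<21 → i++
[i=2,j=7] 22>21 → j++
[i=2,j=8] 22<25 → i++
[i=3,j=8] 24<25 → i++
[i=4,j=8] 25==25 emit → i++,j++
[i=5,j=9] 29>26 → j++
[i=5,j=10] 29>27 → j++
[i=5,j=11] 29==29 emit → i++,j++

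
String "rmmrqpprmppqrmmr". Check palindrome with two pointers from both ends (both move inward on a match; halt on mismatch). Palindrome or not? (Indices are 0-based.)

not a palindrome (mismatch at 7,8)

l=0 r=15: 'r'=='r', l++,r--
l=1 r=14: 'm'=='m', l++,r--
l=2 r=13: 'm'=='m', l++,r--
l=3 r=12: 'r'=='r', l++,r--
l=4 r=11: 'q'=='q', l++,r--
l=5 r=10: 'p'=='p', l++,r--
l=6 r=9: 'p'=='p', l++,r--
l=7 r=8: 'r'!='m', stop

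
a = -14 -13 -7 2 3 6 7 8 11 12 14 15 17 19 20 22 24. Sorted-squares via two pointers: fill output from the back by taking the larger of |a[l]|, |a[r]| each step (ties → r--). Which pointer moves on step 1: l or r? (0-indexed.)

l=0 r=16: |-14|<=|24| out[16]=576, r--

r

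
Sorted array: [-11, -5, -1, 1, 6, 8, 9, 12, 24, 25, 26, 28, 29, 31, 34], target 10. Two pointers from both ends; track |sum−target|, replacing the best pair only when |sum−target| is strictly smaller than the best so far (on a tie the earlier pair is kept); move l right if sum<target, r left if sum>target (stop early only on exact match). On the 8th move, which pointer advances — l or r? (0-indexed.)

[0,14] -11+34=23 d=13 * → r--
[0,13] -11+31=20 d=10 * → r--
[0,12] -11+29=18 d=8 * → r--
[0,11] -11+28=17 d=7 * → r--
[0,10] -11+26=15 d=5 * → r--
[0,9] -11+25=14 d=4 * → r--
[0,8] -11+24=13 d=3 * → r--
[0,7] -11+12=1 d=9 → l++

l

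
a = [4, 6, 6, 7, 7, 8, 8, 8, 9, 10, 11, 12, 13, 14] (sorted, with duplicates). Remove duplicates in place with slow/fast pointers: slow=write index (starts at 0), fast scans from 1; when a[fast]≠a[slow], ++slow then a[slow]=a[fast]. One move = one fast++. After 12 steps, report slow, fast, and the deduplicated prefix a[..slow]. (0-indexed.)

(s=0,f=1) a[fast]=6≠a[slow]=4 write a[1]=6 → slow++,fast++
(s=1,f=2) a[fast]=6=a[slow] dup → fast++
(s=1,f=3) a[fast]=7≠a[slow]=6 write a[2]=7 → slow++,fast++
(s=2,f=4) a[fast]=7=a[slow] dup → fast++
(s=2,f=5) a[fast]=8≠a[slow]=7 write a[3]=8 → slow++,fast++
(s=3,f=6) a[fast]=8=a[slow] dup → fast++
(s=3,f=7) a[fast]=8=a[slow] dup → fast++
(s=3,f=8) a[fast]=9≠a[slow]=8 write a[4]=9 → slow++,fast++
(s=4,f=9) a[fast]=10≠a[slow]=9 write a[5]=10 → slow++,fast++
(s=5,f=10) a[fast]=11≠a[slow]=10 write a[6]=11 → slow++,fast++
(s=6,f=11) a[fast]=12≠a[slow]=11 write a[7]=12 → slow++,fast++
(s=7,f=12) a[fast]=13≠a[slow]=12 write a[8]=13 → slow++,fast++

slow=8, fast=13, prefix=[4, 6, 7, 8, 9, 10, 11, 12, 13]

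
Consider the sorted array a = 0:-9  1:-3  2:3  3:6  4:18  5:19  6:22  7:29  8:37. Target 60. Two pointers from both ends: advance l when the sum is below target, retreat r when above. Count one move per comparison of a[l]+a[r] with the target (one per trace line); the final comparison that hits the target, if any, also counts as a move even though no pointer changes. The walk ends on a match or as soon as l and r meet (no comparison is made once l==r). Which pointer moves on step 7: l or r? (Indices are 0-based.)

l=0 r=8: -9+37=28 <60, l++
l=1 r=8: -3+37=34 <60, l++
l=2 r=8: 3+37=40 <60, l++
l=3 r=8: 6+37=43 <60, l++
l=4 r=8: 18+37=55 <60, l++
l=5 r=8: 19+37=56 <60, l++
l=6 r=8: 22+37=59 <60, l++

l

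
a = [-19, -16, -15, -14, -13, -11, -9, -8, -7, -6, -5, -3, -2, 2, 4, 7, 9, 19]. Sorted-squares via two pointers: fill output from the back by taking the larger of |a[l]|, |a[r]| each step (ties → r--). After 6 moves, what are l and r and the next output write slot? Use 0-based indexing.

[0,17] |-19|<=|19| out[17]=361 → r--
[0,16] |-19|>|9| out[16]=361 → l++
[1,16] |-16|>|9| out[15]=256 → l++
[2,16] |-15|>|9| out[14]=225 → l++
[3,16] |-14|>|9| out[13]=196 → l++
[4,16] |-13|>|9| out[12]=169 → l++

l=5, r=16, next write slot=11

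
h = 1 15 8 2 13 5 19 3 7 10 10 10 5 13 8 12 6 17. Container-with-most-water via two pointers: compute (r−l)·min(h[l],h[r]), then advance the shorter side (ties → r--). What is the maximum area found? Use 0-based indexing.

max area = 240

l=0 r=17: min(1,17)*17=17 best=17 *, l++
l=1 r=17: min(15,17)*16=240 best=240 *, l++
l=2 r=17: min(8,17)*15=120 best=240, l++
l=3 r=17: min(2,17)*14=28 best=240, l++
l=4 r=17: min(13,17)*13=169 best=240, l++
l=5 r=17: min(5,17)*12=60 best=240, l++
l=6 r=17: min(19,17)*11=187 best=240, r--
l=6 r=16: min(19,6)*10=60 best=240, r--
l=6 r=15: min(19,12)*9=108 best=240, r--
l=6 r=14: min(19,8)*8=64 best=240, r--
l=6 r=13: min(19,13)*7=91 best=240, r--
l=6 r=12: min(19,5)*6=30 best=240, r--
l=6 r=11: min(19,10)*5=50 best=240, r--
l=6 r=10: min(19,10)*4=40 best=240, r--
l=6 r=9: min(19,10)*3=30 best=240, r--
l=6 r=8: min(19,7)*2=14 best=240, r--
l=6 r=7: min(19,3)*1=3 best=240, r--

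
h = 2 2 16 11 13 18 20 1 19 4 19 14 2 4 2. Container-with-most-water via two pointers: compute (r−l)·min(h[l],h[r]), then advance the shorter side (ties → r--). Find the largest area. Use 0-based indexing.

max area = 128

[0,14] min(2,2)*14=28 best=28 * → r--
[0,13] min(2,4)*13=26 best=28 → l++
[1,13] min(2,4)*12=24 best=28 → l++
[2,13] min(16,4)*11=44 best=44 * → r--
[2,12] min(16,2)*10=20 best=44 → r--
[2,11] min(16,14)*9=126 best=126 * → r--
[2,10] min(16,19)*8=128 best=128 * → l++
[3,10] min(11,19)*7=77 best=128 → l++
[4,10] min(13,19)*6=78 best=128 → l++
[5,10] min(18,19)*5=90 best=128 → l++
[6,10] min(20,19)*4=76 best=128 → r--
[6,9] min(20,4)*3=12 best=128 → r--
[6,8] min(20,19)*2=38 best=128 → r--
[6,7] min(20,1)*1=1 best=128 → r--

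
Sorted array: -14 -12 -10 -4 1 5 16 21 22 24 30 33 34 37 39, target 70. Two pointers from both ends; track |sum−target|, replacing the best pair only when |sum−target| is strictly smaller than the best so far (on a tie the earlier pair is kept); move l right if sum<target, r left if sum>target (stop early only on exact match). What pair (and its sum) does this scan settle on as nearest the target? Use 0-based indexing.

l=0 r=14: -14+39=25 d=45 *, l++
l=1 r=14: -12+39=27 d=43 *, l++
l=2 r=14: -10+39=29 d=41 *, l++
l=3 r=14: -4+39=35 d=35 *, l++
l=4 r=14: 1+39=40 d=30 *, l++
l=5 r=14: 5+39=44 d=26 *, l++
l=6 r=14: 16+39=55 d=15 *, l++
l=7 r=14: 21+39=60 d=10 *, l++
l=8 r=14: 22+39=61 d=9 *, l++
l=9 r=14: 24+39=63 d=7 *, l++
l=10 r=14: 30+39=69 d=1 *, l++
l=11 r=14: 33+39=72 d=2, r--
l=11 r=13: 33+37=70 d=0 *, stop

pair (33, 37) with sum 70 (|Δ|=0)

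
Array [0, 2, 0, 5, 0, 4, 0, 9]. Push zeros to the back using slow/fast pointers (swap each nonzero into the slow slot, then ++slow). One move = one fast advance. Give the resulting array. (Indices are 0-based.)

(s=0,f=0) a[fast]=0 → fast++
(s=0,f=1) a[fast]=2≠0 swap→a[0]=2 → slow++,fast++
(s=1,f=2) a[fast]=0 → fast++
(s=1,f=3) a[fast]=5≠0 swap→a[1]=5 → slow++,fast++
(s=2,f=4) a[fast]=0 → fast++
(s=2,f=5) a[fast]=4≠0 swap→a[2]=4 → slow++,fast++
(s=3,f=6) a[fast]=0 → fast++
(s=3,f=7) a[fast]=9≠0 swap→a[3]=9 → slow++,fast++

[2, 5, 4, 9, 0, 0, 0, 0]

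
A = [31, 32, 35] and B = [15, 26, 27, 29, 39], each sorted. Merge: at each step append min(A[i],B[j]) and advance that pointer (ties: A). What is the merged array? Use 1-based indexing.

[15, 26, 27, 29, 31, 32, 35, 39]

[i=1,j=1] A[i]=31>B[j]=15 take 15 → j++
[i=1,j=2] A[i]=31>B[j]=26 take 26 → j++
[i=1,j=3] A[i]=31>B[j]=27 take 27 → j++
[i=1,j=4] A[i]=31>B[j]=29 take 29 → j++
[i=1,j=5] A[i]=31<=B[j]=39 take 31 → i++
[i=2,j=5] A[i]=32<=B[j]=39 take 32 → i++
[i=3,j=5] A[i]=35<=B[j]=39 take 35 → i++
[i=4,j=5] A done, take B[j]=39 → j++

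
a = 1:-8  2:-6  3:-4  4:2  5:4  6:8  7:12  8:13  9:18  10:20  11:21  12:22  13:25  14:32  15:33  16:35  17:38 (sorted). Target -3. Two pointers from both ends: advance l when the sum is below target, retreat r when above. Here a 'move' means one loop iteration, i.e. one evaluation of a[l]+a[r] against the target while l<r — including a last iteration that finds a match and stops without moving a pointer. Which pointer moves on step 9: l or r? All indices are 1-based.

r

[1,17] -8+38=30 >-3 → r--
[1,16] -8+35=27 >-3 → r--
[1,15] -8+33=25 >-3 → r--
[1,14] -8+32=24 >-3 → r--
[1,13] -8+25=17 >-3 → r--
[1,12] -8+22=14 >-3 → r--
[1,11] -8+21=13 >-3 → r--
[1,10] -8+20=12 >-3 → r--
[1,9] -8+18=10 >-3 → r--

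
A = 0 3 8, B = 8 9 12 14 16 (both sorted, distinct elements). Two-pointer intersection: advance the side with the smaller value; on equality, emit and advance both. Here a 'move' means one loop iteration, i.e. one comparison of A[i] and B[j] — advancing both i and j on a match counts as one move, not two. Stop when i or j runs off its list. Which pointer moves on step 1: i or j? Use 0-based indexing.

i=0 j=0: 0<8, i++

i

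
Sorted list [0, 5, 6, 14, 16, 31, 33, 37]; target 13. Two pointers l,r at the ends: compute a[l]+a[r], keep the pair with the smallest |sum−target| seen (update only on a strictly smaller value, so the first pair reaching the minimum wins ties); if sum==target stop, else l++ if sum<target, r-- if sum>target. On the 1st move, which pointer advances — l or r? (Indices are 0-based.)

r

[0,7] 0+37=37 d=24 * → r--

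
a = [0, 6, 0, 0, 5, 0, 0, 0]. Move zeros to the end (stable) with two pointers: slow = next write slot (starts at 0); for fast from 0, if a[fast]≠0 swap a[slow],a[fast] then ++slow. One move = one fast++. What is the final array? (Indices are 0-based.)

(s=0,f=0) a[fast]=0 → fast++
(s=0,f=1) a[fast]=6≠0 swap→a[0]=6 → slow++,fast++
(s=1,f=2) a[fast]=0 → fast++
(s=1,f=3) a[fast]=0 → fast++
(s=1,f=4) a[fast]=5≠0 swap→a[1]=5 → slow++,fast++
(s=2,f=5) a[fast]=0 → fast++
(s=2,f=6) a[fast]=0 → fast++
(s=2,f=7) a[fast]=0 → fast++

[6, 5, 0, 0, 0, 0, 0, 0]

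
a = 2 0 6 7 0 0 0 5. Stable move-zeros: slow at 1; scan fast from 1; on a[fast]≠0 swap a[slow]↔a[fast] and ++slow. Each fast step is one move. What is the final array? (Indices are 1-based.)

[2, 6, 7, 5, 0, 0, 0, 0]

(s=1,f=1) a[fast]=2≠0 swap→a[1]=2 → slow++,fast++
(s=2,f=2) a[fast]=0 → fast++
(s=2,f=3) a[fast]=6≠0 swap→a[2]=6 → slow++,fast++
(s=3,f=4) a[fast]=7≠0 swap→a[3]=7 → slow++,fast++
(s=4,f=5) a[fast]=0 → fast++
(s=4,f=6) a[fast]=0 → fast++
(s=4,f=7) a[fast]=0 → fast++
(s=4,f=8) a[fast]=5≠0 swap→a[4]=5 → slow++,fast++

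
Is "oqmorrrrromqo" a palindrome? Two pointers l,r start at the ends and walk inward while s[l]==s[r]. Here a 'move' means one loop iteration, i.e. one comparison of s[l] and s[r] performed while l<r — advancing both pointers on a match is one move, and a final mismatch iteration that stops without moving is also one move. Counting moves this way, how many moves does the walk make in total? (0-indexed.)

6 moves

l=0 r=12: 'o'=='o', l++,r--
l=1 r=11: 'q'=='q', l++,r--
l=2 r=10: 'm'=='m', l++,r--
l=3 r=9: 'o'=='o', l++,r--
l=4 r=8: 'r'=='r', l++,r--
l=5 r=7: 'r'=='r', l++,r--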